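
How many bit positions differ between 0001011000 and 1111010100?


XOR: 1110001100
Count of 1s: 5

5


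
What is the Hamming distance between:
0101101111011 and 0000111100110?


XOR: 0101010011101
Count of 1s: 7

7


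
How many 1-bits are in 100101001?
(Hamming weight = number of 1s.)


Counting 1s in 100101001

4


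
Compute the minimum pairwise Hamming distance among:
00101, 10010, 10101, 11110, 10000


Comparing all pairs, minimum distance: 1
Can detect 0 errors, correct 0 errors

1


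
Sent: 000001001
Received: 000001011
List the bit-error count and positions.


XOR: 000000010

1 error(s) at position(s): 7


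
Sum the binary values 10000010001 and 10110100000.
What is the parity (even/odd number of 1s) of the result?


10000010001 = 1041
10110100000 = 1440
Sum = 2481 = 100110110001
1s count = 6

even parity (6 ones in 100110110001)


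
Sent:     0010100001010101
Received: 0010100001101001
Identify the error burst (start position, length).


XOR: 0000000000111100

Burst at position 10, length 4


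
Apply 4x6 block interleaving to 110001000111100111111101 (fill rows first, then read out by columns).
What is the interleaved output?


Matrix:
  110001
  000111
  100111
  111101
Read columns: 101110010001011101101111

101110010001011101101111


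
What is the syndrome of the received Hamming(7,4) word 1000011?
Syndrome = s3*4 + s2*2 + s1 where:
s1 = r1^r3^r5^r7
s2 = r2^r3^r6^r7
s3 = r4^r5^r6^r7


s1=0, s2=0, s3=0

Syndrome = 0 (no error)


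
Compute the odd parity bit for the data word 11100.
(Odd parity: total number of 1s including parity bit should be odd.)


Number of 1s in data: 3
Parity bit: 0

0


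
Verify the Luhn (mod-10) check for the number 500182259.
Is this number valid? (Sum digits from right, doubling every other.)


Luhn sum = 31
31 mod 10 = 1

Invalid (Luhn sum mod 10 = 1)


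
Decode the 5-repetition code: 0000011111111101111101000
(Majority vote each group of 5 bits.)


Groups: 00000, 11111, 11110, 11111, 01000
Majority votes: 01110

01110


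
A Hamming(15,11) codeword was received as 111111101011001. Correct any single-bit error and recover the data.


Syndrome = 1: error at position 1

Data: 11111011001 (corrected bit 1)


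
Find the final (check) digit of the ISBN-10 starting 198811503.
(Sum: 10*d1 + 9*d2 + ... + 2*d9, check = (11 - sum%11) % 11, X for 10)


Weighted sum: 248
248 mod 11 = 6

Check digit: 5


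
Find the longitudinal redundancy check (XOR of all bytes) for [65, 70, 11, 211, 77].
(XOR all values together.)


XOR chain: 65 ^ 70 ^ 11 ^ 211 ^ 77 = 146

146


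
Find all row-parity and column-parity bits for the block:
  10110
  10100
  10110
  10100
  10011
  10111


Row parities: 101010
Column parities: 00100

Row P: 101010, Col P: 00100, Corner: 1


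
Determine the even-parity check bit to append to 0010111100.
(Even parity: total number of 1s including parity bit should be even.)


Number of 1s in data: 5
Parity bit: 1

1


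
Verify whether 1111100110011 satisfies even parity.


Number of 1s: 9

No, parity error (9 ones)


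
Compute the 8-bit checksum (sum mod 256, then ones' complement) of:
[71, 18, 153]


Sum = 242 mod 256 = 242
Complement = 13

13


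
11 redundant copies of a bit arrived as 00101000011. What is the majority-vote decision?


Ones: 4 out of 11
Threshold: 6

0 (4/11 voted 1)


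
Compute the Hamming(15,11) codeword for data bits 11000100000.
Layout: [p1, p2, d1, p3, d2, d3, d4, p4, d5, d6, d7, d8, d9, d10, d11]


Parity bits: p1=0, p2=0, p3=1, p4=1

001110010100000


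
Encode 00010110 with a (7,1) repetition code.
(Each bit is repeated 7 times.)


Each bit -> 7 copies

00000000000000000000011111110000000111111111111110000000


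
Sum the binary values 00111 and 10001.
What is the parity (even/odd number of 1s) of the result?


00111 = 7
10001 = 17
Sum = 24 = 11000
1s count = 2

even parity (2 ones in 11000)


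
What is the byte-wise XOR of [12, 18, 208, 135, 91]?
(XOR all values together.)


XOR chain: 12 ^ 18 ^ 208 ^ 135 ^ 91 = 18

18


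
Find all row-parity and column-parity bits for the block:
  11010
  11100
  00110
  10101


Row parities: 1101
Column parities: 10101

Row P: 1101, Col P: 10101, Corner: 1


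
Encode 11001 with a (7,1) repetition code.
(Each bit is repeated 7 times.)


Each bit -> 7 copies

11111111111111000000000000001111111


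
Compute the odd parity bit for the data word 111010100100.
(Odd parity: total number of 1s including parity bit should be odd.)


Number of 1s in data: 6
Parity bit: 1

1


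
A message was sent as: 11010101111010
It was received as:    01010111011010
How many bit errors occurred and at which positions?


XOR: 10000010100000

3 error(s) at position(s): 0, 6, 8


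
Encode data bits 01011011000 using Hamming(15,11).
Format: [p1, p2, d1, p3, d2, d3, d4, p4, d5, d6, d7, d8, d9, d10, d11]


Parity bits: p1=0, p2=0, p3=1, p4=1

000110111011000


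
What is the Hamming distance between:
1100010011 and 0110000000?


XOR: 1010010011
Count of 1s: 5

5


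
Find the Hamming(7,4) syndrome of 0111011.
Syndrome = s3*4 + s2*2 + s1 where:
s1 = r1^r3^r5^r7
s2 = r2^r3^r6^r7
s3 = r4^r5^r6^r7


s1=0, s2=0, s3=1

Syndrome = 4 (error at position 4)


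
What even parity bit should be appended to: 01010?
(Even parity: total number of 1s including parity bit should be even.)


Number of 1s in data: 2
Parity bit: 0

0


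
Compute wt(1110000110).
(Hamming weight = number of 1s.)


Counting 1s in 1110000110

5


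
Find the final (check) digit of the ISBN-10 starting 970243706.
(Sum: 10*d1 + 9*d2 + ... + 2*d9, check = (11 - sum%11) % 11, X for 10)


Weighted sum: 246
246 mod 11 = 4

Check digit: 7


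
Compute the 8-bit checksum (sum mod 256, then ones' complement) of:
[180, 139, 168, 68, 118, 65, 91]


Sum = 829 mod 256 = 61
Complement = 194

194


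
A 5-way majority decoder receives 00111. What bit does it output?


Ones: 3 out of 5
Threshold: 3

1 (3/5 voted 1)


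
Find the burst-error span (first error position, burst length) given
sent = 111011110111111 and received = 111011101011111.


XOR: 000000011100000

Burst at position 7, length 3


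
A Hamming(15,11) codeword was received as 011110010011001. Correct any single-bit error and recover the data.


Syndrome = 0: no error detected

Data: 11000011001 (no errors)


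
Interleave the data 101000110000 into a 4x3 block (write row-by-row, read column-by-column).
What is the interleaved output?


Matrix:
  101
  000
  110
  000
Read columns: 101000101000

101000101000


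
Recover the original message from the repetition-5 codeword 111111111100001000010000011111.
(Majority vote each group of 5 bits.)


Groups: 11111, 11111, 00001, 00001, 00000, 11111
Majority votes: 110001

110001


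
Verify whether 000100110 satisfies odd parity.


Number of 1s: 3

Yes, parity is correct (3 ones)


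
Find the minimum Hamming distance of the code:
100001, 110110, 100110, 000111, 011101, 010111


Comparing all pairs, minimum distance: 1
Can detect 0 errors, correct 0 errors

1


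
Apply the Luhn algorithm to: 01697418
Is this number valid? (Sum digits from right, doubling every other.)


Luhn sum = 32
32 mod 10 = 2

Invalid (Luhn sum mod 10 = 2)


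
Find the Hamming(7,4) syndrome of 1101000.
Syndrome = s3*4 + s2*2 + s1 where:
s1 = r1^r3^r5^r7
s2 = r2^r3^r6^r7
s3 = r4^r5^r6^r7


s1=1, s2=1, s3=1

Syndrome = 7 (error at position 7)


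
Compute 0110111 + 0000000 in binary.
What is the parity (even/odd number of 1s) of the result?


0110111 = 55
0000000 = 0
Sum = 55 = 110111
1s count = 5

odd parity (5 ones in 110111)


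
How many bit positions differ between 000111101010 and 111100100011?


XOR: 111011001001
Count of 1s: 7

7


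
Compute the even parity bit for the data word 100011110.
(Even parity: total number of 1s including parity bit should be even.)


Number of 1s in data: 5
Parity bit: 1

1


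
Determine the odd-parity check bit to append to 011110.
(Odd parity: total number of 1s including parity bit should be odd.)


Number of 1s in data: 4
Parity bit: 1

1


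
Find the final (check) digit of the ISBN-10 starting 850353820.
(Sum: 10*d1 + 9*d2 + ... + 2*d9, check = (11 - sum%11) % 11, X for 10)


Weighted sum: 229
229 mod 11 = 9

Check digit: 2


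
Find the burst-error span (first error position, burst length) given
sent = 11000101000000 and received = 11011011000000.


XOR: 00011110000000

Burst at position 3, length 4


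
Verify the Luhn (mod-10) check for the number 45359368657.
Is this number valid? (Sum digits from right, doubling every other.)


Luhn sum = 51
51 mod 10 = 1

Invalid (Luhn sum mod 10 = 1)


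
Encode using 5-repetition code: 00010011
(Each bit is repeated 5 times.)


Each bit -> 5 copies

0000000000000001111100000000001111111111


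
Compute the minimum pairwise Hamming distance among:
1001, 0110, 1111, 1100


Comparing all pairs, minimum distance: 2
Can detect 1 errors, correct 0 errors

2


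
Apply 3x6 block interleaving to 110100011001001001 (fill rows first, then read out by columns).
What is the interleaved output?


Matrix:
  110100
  011001
  001001
Read columns: 100110011100000011

100110011100000011


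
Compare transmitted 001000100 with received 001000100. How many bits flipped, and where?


XOR: 000000000

0 errors (received matches sent)


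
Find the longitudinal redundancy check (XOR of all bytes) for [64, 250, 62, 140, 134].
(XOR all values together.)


XOR chain: 64 ^ 250 ^ 62 ^ 140 ^ 134 = 142

142


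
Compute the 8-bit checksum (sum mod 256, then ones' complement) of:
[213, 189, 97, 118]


Sum = 617 mod 256 = 105
Complement = 150

150


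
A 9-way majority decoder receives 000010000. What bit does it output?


Ones: 1 out of 9
Threshold: 5

0 (1/9 voted 1)


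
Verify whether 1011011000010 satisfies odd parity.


Number of 1s: 6

No, parity error (6 ones)


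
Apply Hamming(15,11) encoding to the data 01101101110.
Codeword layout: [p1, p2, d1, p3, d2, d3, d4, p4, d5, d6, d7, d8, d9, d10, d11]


Parity bits: p1=1, p2=1, p3=1, p4=1

110111011101110


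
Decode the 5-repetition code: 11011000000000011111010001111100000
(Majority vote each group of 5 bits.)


Groups: 11011, 00000, 00000, 11111, 01000, 11111, 00000
Majority votes: 1001010

1001010


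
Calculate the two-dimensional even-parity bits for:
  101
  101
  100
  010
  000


Row parities: 00110
Column parities: 110

Row P: 00110, Col P: 110, Corner: 0


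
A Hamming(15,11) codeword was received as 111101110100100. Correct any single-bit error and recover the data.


Syndrome = 10: error at position 10

Data: 10110000100 (corrected bit 10)


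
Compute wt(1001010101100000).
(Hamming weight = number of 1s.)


Counting 1s in 1001010101100000

6


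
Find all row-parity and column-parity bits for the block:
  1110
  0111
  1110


Row parities: 111
Column parities: 0111

Row P: 111, Col P: 0111, Corner: 1


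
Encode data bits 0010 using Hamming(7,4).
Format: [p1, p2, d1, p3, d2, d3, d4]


Parity bits: p1=0, p2=1, p3=1

0101010


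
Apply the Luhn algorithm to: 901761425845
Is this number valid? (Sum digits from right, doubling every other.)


Luhn sum = 54
54 mod 10 = 4

Invalid (Luhn sum mod 10 = 4)


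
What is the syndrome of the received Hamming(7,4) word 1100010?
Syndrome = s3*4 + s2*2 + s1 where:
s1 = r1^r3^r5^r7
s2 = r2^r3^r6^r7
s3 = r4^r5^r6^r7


s1=1, s2=0, s3=1

Syndrome = 5 (error at position 5)


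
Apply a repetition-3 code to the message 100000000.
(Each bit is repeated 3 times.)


Each bit -> 3 copies

111000000000000000000000000


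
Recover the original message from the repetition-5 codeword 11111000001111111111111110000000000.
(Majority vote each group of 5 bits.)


Groups: 11111, 00000, 11111, 11111, 11111, 00000, 00000
Majority votes: 1011100

1011100


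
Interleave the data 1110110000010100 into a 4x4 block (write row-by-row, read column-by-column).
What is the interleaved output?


Matrix:
  1110
  1100
  0001
  0100
Read columns: 1100110110000010

1100110110000010


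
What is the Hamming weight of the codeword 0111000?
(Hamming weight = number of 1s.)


Counting 1s in 0111000

3


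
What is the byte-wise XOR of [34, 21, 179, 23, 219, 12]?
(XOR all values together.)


XOR chain: 34 ^ 21 ^ 179 ^ 23 ^ 219 ^ 12 = 68

68


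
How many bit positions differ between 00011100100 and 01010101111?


XOR: 01001001011
Count of 1s: 5

5


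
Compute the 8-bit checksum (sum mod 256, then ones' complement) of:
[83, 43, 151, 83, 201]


Sum = 561 mod 256 = 49
Complement = 206

206


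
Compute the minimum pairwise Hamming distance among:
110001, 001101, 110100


Comparing all pairs, minimum distance: 2
Can detect 1 errors, correct 0 errors

2


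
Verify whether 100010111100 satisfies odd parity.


Number of 1s: 6

No, parity error (6 ones)


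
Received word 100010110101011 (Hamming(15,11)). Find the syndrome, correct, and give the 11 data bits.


Syndrome = 12: error at position 12

Data: 01010100011 (corrected bit 12)


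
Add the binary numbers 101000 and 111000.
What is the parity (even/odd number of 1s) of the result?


101000 = 40
111000 = 56
Sum = 96 = 1100000
1s count = 2

even parity (2 ones in 1100000)


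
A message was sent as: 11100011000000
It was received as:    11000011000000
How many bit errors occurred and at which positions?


XOR: 00100000000000

1 error(s) at position(s): 2


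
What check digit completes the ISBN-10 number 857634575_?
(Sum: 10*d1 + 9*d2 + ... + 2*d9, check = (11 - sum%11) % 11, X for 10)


Weighted sum: 312
312 mod 11 = 4

Check digit: 7


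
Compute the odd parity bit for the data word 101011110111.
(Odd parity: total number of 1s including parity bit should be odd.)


Number of 1s in data: 9
Parity bit: 0

0


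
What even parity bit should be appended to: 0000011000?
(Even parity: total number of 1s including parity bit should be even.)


Number of 1s in data: 2
Parity bit: 0

0


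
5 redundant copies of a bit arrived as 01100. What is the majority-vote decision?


Ones: 2 out of 5
Threshold: 3

0 (2/5 voted 1)


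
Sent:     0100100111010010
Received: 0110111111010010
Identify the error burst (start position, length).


XOR: 0010011000000000

Burst at position 2, length 5


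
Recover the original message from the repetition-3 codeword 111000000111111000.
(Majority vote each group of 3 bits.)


Groups: 111, 000, 000, 111, 111, 000
Majority votes: 100110

100110


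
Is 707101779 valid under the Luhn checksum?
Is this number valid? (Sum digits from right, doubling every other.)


Luhn sum = 39
39 mod 10 = 9

Invalid (Luhn sum mod 10 = 9)


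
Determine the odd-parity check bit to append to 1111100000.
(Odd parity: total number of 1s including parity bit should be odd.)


Number of 1s in data: 5
Parity bit: 0

0


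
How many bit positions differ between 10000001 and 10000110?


XOR: 00000111
Count of 1s: 3

3


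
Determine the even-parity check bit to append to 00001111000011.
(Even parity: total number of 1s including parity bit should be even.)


Number of 1s in data: 6
Parity bit: 0

0


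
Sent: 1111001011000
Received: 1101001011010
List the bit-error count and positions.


XOR: 0010000000010

2 error(s) at position(s): 2, 11


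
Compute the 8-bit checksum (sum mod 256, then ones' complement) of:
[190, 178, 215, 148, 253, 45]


Sum = 1029 mod 256 = 5
Complement = 250

250


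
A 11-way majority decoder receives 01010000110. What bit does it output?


Ones: 4 out of 11
Threshold: 6

0 (4/11 voted 1)


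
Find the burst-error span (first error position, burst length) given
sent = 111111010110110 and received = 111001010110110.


XOR: 000110000000000

Burst at position 3, length 2


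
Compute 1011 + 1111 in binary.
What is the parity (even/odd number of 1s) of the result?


1011 = 11
1111 = 15
Sum = 26 = 11010
1s count = 3

odd parity (3 ones in 11010)


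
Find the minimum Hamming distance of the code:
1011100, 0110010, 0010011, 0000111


Comparing all pairs, minimum distance: 2
Can detect 1 errors, correct 0 errors

2


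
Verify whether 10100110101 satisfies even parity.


Number of 1s: 6

Yes, parity is correct (6 ones)


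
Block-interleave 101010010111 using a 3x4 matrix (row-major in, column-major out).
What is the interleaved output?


Matrix:
  1010
  1001
  0111
Read columns: 110001101011

110001101011


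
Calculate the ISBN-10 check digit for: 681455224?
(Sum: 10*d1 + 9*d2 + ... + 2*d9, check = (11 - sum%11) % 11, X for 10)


Weighted sum: 245
245 mod 11 = 3

Check digit: 8


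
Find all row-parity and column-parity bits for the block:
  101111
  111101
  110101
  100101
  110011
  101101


Row parities: 110100
Column parities: 011100

Row P: 110100, Col P: 011100, Corner: 1


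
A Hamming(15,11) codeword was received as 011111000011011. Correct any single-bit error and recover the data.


Syndrome = 0: no error detected

Data: 11100011011 (no errors)


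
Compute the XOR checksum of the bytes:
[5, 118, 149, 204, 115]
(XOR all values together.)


XOR chain: 5 ^ 118 ^ 149 ^ 204 ^ 115 = 89

89


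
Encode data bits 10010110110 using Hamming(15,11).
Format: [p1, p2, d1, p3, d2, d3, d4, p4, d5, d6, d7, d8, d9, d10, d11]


Parity bits: p1=0, p2=1, p3=1, p4=0

011100100110110


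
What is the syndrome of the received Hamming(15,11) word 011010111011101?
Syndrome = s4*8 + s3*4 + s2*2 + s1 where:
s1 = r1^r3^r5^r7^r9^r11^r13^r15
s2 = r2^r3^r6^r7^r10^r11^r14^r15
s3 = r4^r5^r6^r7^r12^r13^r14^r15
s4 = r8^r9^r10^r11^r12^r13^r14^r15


s1=1, s2=1, s3=1, s4=0

Syndrome = 7 (error at position 7)


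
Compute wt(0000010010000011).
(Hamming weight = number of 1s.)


Counting 1s in 0000010010000011

4


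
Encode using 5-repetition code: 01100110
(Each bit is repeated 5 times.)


Each bit -> 5 copies

0000011111111110000000000111111111100000


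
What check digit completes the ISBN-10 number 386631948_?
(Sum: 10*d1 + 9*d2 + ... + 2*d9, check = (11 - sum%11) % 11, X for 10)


Weighted sum: 279
279 mod 11 = 4

Check digit: 7


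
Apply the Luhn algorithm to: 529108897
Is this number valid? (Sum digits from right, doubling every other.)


Luhn sum = 51
51 mod 10 = 1

Invalid (Luhn sum mod 10 = 1)


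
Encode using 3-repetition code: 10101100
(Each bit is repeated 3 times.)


Each bit -> 3 copies

111000111000111111000000


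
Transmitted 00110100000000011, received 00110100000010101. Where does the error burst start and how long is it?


XOR: 00000000000010110

Burst at position 12, length 4


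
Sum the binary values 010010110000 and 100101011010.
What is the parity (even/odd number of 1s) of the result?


010010110000 = 1200
100101011010 = 2394
Sum = 3594 = 111000001010
1s count = 5

odd parity (5 ones in 111000001010)


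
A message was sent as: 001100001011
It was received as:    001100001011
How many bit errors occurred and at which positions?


XOR: 000000000000

0 errors (received matches sent)


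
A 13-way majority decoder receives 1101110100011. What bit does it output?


Ones: 8 out of 13
Threshold: 7

1 (8/13 voted 1)


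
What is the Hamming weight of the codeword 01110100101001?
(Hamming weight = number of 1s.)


Counting 1s in 01110100101001

7


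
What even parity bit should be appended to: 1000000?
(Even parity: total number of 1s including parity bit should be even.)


Number of 1s in data: 1
Parity bit: 1

1


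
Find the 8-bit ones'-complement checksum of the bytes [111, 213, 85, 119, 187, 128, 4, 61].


Sum = 908 mod 256 = 140
Complement = 115

115


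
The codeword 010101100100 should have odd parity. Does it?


Number of 1s: 5

Yes, parity is correct (5 ones)


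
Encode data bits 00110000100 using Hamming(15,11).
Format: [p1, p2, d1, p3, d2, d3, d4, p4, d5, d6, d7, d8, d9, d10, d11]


Parity bits: p1=0, p2=0, p3=1, p4=1

000101110000100


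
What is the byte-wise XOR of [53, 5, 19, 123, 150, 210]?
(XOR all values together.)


XOR chain: 53 ^ 5 ^ 19 ^ 123 ^ 150 ^ 210 = 28

28


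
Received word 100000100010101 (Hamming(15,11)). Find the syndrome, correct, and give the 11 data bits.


Syndrome = 15: error at position 15

Data: 00010010100 (corrected bit 15)


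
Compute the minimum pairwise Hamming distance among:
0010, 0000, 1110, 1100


Comparing all pairs, minimum distance: 1
Can detect 0 errors, correct 0 errors

1


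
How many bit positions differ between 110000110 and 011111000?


XOR: 101111110
Count of 1s: 7

7


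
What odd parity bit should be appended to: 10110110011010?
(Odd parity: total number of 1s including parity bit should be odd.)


Number of 1s in data: 8
Parity bit: 1

1


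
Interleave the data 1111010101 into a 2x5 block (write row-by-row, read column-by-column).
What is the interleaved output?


Matrix:
  11110
  10101
Read columns: 1110111001

1110111001


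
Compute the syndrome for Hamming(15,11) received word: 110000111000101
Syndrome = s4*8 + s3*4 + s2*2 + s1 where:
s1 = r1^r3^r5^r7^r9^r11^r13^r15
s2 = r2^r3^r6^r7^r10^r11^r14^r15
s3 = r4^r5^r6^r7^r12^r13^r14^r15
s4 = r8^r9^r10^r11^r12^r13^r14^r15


s1=1, s2=1, s3=1, s4=0

Syndrome = 7 (error at position 7)


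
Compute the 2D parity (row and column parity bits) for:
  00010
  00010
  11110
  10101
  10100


Row parities: 11010
Column parities: 11111

Row P: 11010, Col P: 11111, Corner: 1


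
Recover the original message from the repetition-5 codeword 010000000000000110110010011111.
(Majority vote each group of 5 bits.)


Groups: 01000, 00000, 00000, 11011, 00100, 11111
Majority votes: 000101

000101


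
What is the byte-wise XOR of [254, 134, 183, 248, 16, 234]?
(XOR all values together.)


XOR chain: 254 ^ 134 ^ 183 ^ 248 ^ 16 ^ 234 = 205

205


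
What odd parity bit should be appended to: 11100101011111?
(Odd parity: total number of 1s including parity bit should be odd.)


Number of 1s in data: 10
Parity bit: 1

1


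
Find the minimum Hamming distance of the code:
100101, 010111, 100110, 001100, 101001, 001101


Comparing all pairs, minimum distance: 1
Can detect 0 errors, correct 0 errors

1


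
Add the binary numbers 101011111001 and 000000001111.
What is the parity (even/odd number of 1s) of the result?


101011111001 = 2809
000000001111 = 15
Sum = 2824 = 101100001000
1s count = 4

even parity (4 ones in 101100001000)


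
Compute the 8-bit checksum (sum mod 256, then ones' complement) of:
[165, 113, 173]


Sum = 451 mod 256 = 195
Complement = 60

60


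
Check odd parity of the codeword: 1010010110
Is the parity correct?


Number of 1s: 5

Yes, parity is correct (5 ones)


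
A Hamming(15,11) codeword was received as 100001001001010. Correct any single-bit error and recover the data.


Syndrome = 12: error at position 12

Data: 00101000010 (corrected bit 12)


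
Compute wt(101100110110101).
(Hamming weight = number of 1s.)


Counting 1s in 101100110110101

9


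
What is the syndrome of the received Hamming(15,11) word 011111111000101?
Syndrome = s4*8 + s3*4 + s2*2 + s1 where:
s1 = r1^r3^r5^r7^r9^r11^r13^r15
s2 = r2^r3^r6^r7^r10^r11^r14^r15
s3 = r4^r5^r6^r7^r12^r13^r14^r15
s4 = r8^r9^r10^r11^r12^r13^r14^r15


s1=0, s2=1, s3=0, s4=0

Syndrome = 2 (error at position 2)


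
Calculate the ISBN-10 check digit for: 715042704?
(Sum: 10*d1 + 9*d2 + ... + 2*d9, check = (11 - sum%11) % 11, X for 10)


Weighted sum: 189
189 mod 11 = 2

Check digit: 9


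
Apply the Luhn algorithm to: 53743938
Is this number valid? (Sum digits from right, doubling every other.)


Luhn sum = 42
42 mod 10 = 2

Invalid (Luhn sum mod 10 = 2)


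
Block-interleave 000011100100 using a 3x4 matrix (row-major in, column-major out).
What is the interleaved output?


Matrix:
  0000
  1110
  0100
Read columns: 010011010000

010011010000


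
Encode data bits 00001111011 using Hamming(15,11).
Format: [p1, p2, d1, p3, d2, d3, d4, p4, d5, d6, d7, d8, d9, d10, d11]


Parity bits: p1=1, p2=0, p3=1, p4=0

100100001111011


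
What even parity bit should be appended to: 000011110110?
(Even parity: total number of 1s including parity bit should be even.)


Number of 1s in data: 6
Parity bit: 0

0


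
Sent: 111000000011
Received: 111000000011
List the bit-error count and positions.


XOR: 000000000000

0 errors (received matches sent)


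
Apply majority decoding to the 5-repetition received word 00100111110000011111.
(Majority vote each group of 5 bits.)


Groups: 00100, 11111, 00000, 11111
Majority votes: 0101

0101


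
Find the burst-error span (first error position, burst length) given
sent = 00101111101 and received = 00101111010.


XOR: 00000000111

Burst at position 8, length 3


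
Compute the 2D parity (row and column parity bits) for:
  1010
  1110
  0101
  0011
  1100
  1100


Row parities: 010000
Column parities: 0010

Row P: 010000, Col P: 0010, Corner: 1


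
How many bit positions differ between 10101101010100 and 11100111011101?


XOR: 01001010001001
Count of 1s: 5

5


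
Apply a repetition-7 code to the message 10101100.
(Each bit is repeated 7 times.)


Each bit -> 7 copies

11111110000000111111100000001111111111111100000000000000


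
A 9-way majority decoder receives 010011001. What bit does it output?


Ones: 4 out of 9
Threshold: 5

0 (4/9 voted 1)


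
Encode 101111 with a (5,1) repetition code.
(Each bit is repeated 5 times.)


Each bit -> 5 copies

111110000011111111111111111111


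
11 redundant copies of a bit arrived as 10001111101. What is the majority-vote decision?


Ones: 7 out of 11
Threshold: 6

1 (7/11 voted 1)


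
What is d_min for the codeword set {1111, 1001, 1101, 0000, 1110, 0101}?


Comparing all pairs, minimum distance: 1
Can detect 0 errors, correct 0 errors

1


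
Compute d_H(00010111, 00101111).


XOR: 00111000
Count of 1s: 3

3


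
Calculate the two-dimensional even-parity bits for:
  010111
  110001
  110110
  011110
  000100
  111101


Row parities: 010011
Column parities: 110111

Row P: 010011, Col P: 110111, Corner: 1


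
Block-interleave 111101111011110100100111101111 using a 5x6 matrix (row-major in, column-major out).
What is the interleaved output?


Matrix:
  111101
  111011
  110100
  100111
  101111
Read columns: 111111110011001101110101111011

111111110011001101110101111011


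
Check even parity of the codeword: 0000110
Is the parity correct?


Number of 1s: 2

Yes, parity is correct (2 ones)


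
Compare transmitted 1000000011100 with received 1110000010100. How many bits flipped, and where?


XOR: 0110000001000

3 error(s) at position(s): 1, 2, 9


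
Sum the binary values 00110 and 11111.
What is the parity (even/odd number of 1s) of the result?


00110 = 6
11111 = 31
Sum = 37 = 100101
1s count = 3

odd parity (3 ones in 100101)


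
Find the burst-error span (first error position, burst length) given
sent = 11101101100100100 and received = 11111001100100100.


XOR: 00010100000000000

Burst at position 3, length 3


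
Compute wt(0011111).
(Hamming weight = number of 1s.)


Counting 1s in 0011111

5


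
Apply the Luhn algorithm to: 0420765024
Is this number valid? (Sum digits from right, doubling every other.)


Luhn sum = 28
28 mod 10 = 8

Invalid (Luhn sum mod 10 = 8)


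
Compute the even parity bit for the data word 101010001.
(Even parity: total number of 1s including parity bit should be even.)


Number of 1s in data: 4
Parity bit: 0

0


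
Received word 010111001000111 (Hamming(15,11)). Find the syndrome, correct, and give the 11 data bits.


Syndrome = 0: no error detected

Data: 01101000111 (no errors)


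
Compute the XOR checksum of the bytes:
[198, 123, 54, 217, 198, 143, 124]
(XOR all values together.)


XOR chain: 198 ^ 123 ^ 54 ^ 217 ^ 198 ^ 143 ^ 124 = 103

103


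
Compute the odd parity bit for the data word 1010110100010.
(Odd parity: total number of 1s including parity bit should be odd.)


Number of 1s in data: 6
Parity bit: 1

1


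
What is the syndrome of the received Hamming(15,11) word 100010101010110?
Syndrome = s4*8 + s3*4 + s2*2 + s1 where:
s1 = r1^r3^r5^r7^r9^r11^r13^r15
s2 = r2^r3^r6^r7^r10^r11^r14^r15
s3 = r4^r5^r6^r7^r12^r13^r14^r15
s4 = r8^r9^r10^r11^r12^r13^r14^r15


s1=0, s2=1, s3=0, s4=0

Syndrome = 2 (error at position 2)


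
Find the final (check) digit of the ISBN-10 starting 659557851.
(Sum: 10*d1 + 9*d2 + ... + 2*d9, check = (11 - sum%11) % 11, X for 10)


Weighted sum: 326
326 mod 11 = 7

Check digit: 4


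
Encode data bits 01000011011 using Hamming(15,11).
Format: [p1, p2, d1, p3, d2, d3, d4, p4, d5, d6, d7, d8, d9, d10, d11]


Parity bits: p1=1, p2=1, p3=0, p4=0

110010000011011


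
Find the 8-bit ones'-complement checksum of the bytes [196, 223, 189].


Sum = 608 mod 256 = 96
Complement = 159

159


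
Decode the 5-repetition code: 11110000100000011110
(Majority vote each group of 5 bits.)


Groups: 11110, 00010, 00000, 11110
Majority votes: 1001

1001


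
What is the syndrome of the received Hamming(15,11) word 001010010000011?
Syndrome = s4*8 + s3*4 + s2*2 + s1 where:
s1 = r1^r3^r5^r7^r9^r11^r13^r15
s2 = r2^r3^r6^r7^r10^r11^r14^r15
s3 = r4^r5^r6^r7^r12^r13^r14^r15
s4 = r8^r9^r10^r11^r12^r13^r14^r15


s1=1, s2=1, s3=1, s4=1

Syndrome = 15 (error at position 15)


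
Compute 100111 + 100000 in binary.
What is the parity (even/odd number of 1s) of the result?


100111 = 39
100000 = 32
Sum = 71 = 1000111
1s count = 4

even parity (4 ones in 1000111)


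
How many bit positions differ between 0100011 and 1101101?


XOR: 1001110
Count of 1s: 4

4


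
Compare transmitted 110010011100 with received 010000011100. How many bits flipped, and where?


XOR: 100010000000

2 error(s) at position(s): 0, 4


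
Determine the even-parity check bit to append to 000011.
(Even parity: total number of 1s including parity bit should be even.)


Number of 1s in data: 2
Parity bit: 0

0


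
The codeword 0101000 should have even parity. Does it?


Number of 1s: 2

Yes, parity is correct (2 ones)


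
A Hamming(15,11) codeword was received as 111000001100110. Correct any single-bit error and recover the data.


Syndrome = 0: no error detected

Data: 10001100110 (no errors)


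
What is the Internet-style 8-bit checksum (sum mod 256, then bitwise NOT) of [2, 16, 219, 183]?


Sum = 420 mod 256 = 164
Complement = 91

91


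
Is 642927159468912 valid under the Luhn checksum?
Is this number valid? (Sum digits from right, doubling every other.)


Luhn sum = 77
77 mod 10 = 7

Invalid (Luhn sum mod 10 = 7)


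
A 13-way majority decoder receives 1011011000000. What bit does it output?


Ones: 5 out of 13
Threshold: 7

0 (5/13 voted 1)


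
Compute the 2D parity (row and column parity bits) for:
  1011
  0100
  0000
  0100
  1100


Row parities: 11010
Column parities: 0111

Row P: 11010, Col P: 0111, Corner: 1


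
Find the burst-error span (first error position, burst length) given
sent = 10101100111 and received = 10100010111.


XOR: 00001110000

Burst at position 4, length 3


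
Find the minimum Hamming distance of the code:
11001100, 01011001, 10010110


Comparing all pairs, minimum distance: 4
Can detect 3 errors, correct 1 errors

4


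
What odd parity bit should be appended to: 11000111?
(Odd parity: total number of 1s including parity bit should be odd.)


Number of 1s in data: 5
Parity bit: 0

0


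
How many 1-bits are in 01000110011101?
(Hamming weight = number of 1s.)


Counting 1s in 01000110011101

7


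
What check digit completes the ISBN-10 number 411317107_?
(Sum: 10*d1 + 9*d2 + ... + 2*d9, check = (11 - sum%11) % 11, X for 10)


Weighted sum: 137
137 mod 11 = 5

Check digit: 6


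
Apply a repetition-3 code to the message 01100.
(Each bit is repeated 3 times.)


Each bit -> 3 copies

000111111000000


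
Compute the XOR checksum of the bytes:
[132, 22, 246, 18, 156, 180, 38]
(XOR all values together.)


XOR chain: 132 ^ 22 ^ 246 ^ 18 ^ 156 ^ 180 ^ 38 = 120

120


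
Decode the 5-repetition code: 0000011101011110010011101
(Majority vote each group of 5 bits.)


Groups: 00000, 11101, 01111, 00100, 11101
Majority votes: 01101

01101


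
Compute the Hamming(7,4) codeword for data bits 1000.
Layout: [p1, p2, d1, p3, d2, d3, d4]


Parity bits: p1=1, p2=1, p3=0

1110000


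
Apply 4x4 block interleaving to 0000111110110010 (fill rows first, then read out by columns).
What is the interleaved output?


Matrix:
  0000
  1111
  1011
  0010
Read columns: 0110010001110110

0110010001110110


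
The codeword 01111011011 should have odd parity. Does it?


Number of 1s: 8

No, parity error (8 ones)


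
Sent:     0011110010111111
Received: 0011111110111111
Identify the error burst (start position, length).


XOR: 0000001100000000

Burst at position 6, length 2


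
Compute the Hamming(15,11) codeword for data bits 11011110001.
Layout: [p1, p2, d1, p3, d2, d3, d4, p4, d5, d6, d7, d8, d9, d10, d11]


Parity bits: p1=0, p2=1, p3=1, p4=0

011110101110001


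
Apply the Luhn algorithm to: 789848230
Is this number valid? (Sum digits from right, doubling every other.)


Luhn sum = 49
49 mod 10 = 9

Invalid (Luhn sum mod 10 = 9)


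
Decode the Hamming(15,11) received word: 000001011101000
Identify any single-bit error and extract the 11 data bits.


Syndrome = 1: error at position 1

Data: 00101101000 (corrected bit 1)


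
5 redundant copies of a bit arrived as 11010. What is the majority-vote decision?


Ones: 3 out of 5
Threshold: 3

1 (3/5 voted 1)


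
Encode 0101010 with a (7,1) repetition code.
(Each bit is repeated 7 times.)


Each bit -> 7 copies

0000000111111100000001111111000000011111110000000


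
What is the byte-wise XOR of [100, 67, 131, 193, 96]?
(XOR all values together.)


XOR chain: 100 ^ 67 ^ 131 ^ 193 ^ 96 = 5

5


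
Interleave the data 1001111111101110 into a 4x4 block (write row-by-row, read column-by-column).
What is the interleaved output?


Matrix:
  1001
  1111
  1110
  1110
Read columns: 1111011101111100

1111011101111100


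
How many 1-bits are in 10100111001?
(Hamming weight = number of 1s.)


Counting 1s in 10100111001

6


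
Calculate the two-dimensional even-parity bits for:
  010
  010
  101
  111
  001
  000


Row parities: 110110
Column parities: 011

Row P: 110110, Col P: 011, Corner: 0


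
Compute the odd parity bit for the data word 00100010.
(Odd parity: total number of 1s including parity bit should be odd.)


Number of 1s in data: 2
Parity bit: 1

1


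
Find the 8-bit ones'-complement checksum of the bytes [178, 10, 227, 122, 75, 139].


Sum = 751 mod 256 = 239
Complement = 16

16


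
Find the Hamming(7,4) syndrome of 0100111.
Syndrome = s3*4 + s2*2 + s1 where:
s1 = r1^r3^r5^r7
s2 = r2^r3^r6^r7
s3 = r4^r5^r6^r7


s1=0, s2=1, s3=1

Syndrome = 6 (error at position 6)


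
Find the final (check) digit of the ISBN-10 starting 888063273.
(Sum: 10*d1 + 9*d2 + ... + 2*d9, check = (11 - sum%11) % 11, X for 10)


Weighted sum: 302
302 mod 11 = 5

Check digit: 6


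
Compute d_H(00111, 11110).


XOR: 11001
Count of 1s: 3

3


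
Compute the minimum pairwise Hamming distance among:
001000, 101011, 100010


Comparing all pairs, minimum distance: 2
Can detect 1 errors, correct 0 errors

2


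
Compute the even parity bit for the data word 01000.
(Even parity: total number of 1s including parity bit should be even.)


Number of 1s in data: 1
Parity bit: 1

1


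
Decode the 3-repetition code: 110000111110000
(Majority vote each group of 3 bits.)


Groups: 110, 000, 111, 110, 000
Majority votes: 10110

10110


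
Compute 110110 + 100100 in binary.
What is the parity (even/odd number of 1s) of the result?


110110 = 54
100100 = 36
Sum = 90 = 1011010
1s count = 4

even parity (4 ones in 1011010)


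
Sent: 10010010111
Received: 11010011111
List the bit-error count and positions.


XOR: 01000001000

2 error(s) at position(s): 1, 7


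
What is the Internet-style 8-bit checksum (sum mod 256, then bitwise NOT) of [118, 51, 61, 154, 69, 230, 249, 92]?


Sum = 1024 mod 256 = 0
Complement = 255

255


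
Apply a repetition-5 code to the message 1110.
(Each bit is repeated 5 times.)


Each bit -> 5 copies

11111111111111100000


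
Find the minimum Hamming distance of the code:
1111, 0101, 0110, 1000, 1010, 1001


Comparing all pairs, minimum distance: 1
Can detect 0 errors, correct 0 errors

1


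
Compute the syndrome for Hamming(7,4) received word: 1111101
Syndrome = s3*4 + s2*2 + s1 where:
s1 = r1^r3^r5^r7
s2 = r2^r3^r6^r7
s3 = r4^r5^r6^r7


s1=0, s2=1, s3=1

Syndrome = 6 (error at position 6)


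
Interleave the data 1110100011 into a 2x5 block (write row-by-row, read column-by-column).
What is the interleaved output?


Matrix:
  11101
  00011
Read columns: 1010100111

1010100111


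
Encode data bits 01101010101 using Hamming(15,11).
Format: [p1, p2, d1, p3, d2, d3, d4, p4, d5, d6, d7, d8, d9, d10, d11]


Parity bits: p1=1, p2=1, p3=0, p4=0

110011001010101


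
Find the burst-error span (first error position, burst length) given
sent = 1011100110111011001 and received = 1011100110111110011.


XOR: 0000000000000101010

Burst at position 13, length 5


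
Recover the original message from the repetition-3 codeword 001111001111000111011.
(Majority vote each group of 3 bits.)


Groups: 001, 111, 001, 111, 000, 111, 011
Majority votes: 0101011

0101011


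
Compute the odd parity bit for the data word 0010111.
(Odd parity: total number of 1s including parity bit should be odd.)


Number of 1s in data: 4
Parity bit: 1

1


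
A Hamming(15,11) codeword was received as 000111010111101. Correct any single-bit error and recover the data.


Syndrome = 0: no error detected

Data: 01100111101 (no errors)


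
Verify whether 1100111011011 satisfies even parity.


Number of 1s: 9

No, parity error (9 ones)


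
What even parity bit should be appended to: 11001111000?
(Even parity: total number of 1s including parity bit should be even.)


Number of 1s in data: 6
Parity bit: 0

0


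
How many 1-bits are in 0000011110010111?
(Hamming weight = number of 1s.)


Counting 1s in 0000011110010111

8


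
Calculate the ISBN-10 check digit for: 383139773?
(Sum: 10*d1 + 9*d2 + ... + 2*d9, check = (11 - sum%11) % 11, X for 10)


Weighted sum: 251
251 mod 11 = 9

Check digit: 2


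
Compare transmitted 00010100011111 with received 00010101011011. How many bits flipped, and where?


XOR: 00000001000100

2 error(s) at position(s): 7, 11


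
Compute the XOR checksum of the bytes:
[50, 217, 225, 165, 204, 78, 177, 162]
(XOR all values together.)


XOR chain: 50 ^ 217 ^ 225 ^ 165 ^ 204 ^ 78 ^ 177 ^ 162 = 62

62


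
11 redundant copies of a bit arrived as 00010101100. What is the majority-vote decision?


Ones: 4 out of 11
Threshold: 6

0 (4/11 voted 1)
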